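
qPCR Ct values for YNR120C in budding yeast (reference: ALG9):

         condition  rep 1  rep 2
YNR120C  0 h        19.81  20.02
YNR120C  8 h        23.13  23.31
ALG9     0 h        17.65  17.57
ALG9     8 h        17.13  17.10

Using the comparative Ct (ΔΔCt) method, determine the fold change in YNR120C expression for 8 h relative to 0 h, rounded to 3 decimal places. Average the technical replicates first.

Mean Ct: YNR120C 0 h 19.915; YNR120C 8 h 23.220; ALG9 0 h 17.610; ALG9 8 h 17.115
ΔCt(0 h) = 19.915 − 17.610 = 2.305
ΔCt(8 h) = 23.220 − 17.115 = 6.105
ΔΔCt = 6.105 − 2.305 = 3.800
Fold change = 2^(−3.800) = 0.0718

0.072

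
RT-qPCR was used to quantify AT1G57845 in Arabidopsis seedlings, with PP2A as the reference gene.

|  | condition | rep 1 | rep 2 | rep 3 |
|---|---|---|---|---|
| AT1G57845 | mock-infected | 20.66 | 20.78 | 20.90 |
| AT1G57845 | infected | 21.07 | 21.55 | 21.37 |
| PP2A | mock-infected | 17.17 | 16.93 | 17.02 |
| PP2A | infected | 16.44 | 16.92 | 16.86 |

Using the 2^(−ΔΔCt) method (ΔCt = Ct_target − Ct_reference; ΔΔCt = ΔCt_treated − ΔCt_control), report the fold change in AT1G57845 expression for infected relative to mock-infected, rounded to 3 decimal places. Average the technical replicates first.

Mean Ct: AT1G57845 mock-infected 20.780; AT1G57845 infected 21.330; PP2A mock-infected 17.040; PP2A infected 16.740
ΔCt(mock-infected) = 20.780 − 17.040 = 3.740
ΔCt(infected) = 21.330 − 16.740 = 4.590
ΔΔCt = 4.590 − 3.740 = 0.850
Fold change = 2^(−0.850) = 0.5548

0.555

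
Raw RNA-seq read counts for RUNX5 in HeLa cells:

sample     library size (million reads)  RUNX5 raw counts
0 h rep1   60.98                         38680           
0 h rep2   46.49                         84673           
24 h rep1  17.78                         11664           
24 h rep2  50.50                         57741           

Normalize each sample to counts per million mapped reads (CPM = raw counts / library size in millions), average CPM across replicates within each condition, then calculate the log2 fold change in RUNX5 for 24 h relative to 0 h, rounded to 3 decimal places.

-0.449

CPM(0 h rep1) = 38680 / 60.98 = 634.3063
CPM(0 h rep2) = 84673 / 46.49 = 1821.3164
CPM(24 h rep1) = 11664 / 17.78 = 656.0180
CPM(24 h rep2) = 57741 / 50.50 = 1143.3861
mean CPM(0 h) = 1227.8114; mean CPM(24 h) = 899.7021
Fold change = 899.7021 / 1227.8114 = 0.73277
log2(0.73277) = -0.4486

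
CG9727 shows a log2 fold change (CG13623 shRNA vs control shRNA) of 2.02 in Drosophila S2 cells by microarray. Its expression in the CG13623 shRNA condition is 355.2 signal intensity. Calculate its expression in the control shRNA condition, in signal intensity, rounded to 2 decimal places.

87.58

Fold change = 2^(2.02) = 4.0558
control shRNA expression = 355.2 / 4.0558 = 87.58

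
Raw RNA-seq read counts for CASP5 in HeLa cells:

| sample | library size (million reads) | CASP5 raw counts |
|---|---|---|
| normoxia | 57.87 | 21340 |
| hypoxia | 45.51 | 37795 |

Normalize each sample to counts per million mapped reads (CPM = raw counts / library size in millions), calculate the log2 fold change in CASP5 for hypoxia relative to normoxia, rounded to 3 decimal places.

CPM(normoxia) = 21340 / 57.87 = 368.7576
CPM(hypoxia) = 37795 / 45.51 = 830.4768
Fold change = 830.4768 / 368.7576 = 2.25209
log2(2.25209) = 1.1713

1.171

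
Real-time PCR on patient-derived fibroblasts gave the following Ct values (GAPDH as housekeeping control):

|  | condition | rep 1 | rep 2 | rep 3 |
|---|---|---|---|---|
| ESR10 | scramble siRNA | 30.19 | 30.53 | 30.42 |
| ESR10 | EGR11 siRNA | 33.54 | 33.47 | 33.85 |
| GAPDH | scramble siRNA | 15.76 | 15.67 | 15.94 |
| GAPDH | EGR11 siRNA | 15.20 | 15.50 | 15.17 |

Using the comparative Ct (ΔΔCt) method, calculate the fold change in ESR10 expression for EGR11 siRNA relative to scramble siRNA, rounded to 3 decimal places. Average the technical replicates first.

0.075

Mean Ct: ESR10 scramble siRNA 30.380; ESR10 EGR11 siRNA 33.620; GAPDH scramble siRNA 15.790; GAPDH EGR11 siRNA 15.290
ΔCt(scramble siRNA) = 30.380 − 15.790 = 14.590
ΔCt(EGR11 siRNA) = 33.620 − 15.290 = 18.330
ΔΔCt = 18.330 − 14.590 = 3.740
Fold change = 2^(−3.740) = 0.0748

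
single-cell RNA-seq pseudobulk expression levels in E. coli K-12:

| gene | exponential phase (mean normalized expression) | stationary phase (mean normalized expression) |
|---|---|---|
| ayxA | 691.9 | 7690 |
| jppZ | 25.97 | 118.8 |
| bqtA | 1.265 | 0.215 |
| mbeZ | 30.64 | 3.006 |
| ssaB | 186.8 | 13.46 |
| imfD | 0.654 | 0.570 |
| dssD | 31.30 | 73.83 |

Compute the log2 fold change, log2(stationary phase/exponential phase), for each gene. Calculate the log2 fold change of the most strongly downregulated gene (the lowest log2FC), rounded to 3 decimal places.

log2(7690/691.9) = 3.474  (ayxA)
log2(118.8/25.97) = 2.194  (jppZ)
log2(0.215/1.265) = -2.557  (bqtA)
log2(3.006/30.64) = -3.349  (mbeZ)
log2(13.46/186.8) = -3.795  (ssaB)
log2(0.570/0.654) = -0.198  (imfD)
log2(73.83/31.30) = 1.238  (dssD)
ssaB is most strongly downregulated.

-3.795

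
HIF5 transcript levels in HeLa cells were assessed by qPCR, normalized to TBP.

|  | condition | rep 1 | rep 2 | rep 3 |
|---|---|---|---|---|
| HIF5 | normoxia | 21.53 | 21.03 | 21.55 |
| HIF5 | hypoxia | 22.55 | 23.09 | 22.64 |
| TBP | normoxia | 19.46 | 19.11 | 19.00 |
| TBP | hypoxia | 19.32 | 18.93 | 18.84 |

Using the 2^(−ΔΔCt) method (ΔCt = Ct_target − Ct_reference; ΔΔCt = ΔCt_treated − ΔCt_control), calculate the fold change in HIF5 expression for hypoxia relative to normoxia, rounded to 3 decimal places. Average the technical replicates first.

Mean Ct: HIF5 normoxia 21.370; HIF5 hypoxia 22.760; TBP normoxia 19.190; TBP hypoxia 19.030
ΔCt(normoxia) = 21.370 − 19.190 = 2.180
ΔCt(hypoxia) = 22.760 − 19.030 = 3.730
ΔΔCt = 3.730 − 2.180 = 1.550
Fold change = 2^(−1.550) = 0.3415

0.342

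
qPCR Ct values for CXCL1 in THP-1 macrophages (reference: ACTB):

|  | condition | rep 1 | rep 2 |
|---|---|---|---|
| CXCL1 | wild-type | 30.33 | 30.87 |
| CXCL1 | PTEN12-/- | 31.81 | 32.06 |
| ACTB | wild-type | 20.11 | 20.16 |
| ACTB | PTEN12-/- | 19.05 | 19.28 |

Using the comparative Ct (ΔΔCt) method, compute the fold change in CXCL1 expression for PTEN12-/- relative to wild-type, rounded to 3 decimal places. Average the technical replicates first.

Mean Ct: CXCL1 wild-type 30.600; CXCL1 PTEN12-/- 31.935; ACTB wild-type 20.135; ACTB PTEN12-/- 19.165
ΔCt(wild-type) = 30.600 − 20.135 = 10.465
ΔCt(PTEN12-/-) = 31.935 − 19.165 = 12.770
ΔΔCt = 12.770 − 10.465 = 2.305
Fold change = 2^(−2.305) = 0.2024

0.202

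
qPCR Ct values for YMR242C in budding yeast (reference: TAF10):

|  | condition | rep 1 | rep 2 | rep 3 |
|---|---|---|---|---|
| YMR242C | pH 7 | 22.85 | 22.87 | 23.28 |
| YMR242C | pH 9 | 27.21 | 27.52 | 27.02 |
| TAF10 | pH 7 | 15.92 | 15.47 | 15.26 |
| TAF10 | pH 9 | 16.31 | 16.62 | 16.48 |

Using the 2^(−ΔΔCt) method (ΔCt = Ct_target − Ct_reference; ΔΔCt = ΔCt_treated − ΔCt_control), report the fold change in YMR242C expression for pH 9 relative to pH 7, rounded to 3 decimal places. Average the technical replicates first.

Mean Ct: YMR242C pH 7 23.000; YMR242C pH 9 27.250; TAF10 pH 7 15.550; TAF10 pH 9 16.470
ΔCt(pH 7) = 23.000 − 15.550 = 7.450
ΔCt(pH 9) = 27.250 − 16.470 = 10.780
ΔΔCt = 10.780 − 7.450 = 3.330
Fold change = 2^(−3.330) = 0.0994

0.099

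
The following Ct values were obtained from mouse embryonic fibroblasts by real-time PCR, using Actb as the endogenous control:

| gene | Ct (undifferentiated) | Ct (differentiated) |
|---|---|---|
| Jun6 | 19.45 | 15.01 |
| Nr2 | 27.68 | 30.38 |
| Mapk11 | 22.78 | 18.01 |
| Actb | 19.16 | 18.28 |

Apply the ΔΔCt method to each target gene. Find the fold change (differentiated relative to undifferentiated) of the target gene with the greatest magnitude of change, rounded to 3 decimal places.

14.825

Jun6: ΔΔCt = (15.01−18.28) − (19.45−19.16) = -3.27 − 0.29 = -3.56; fold change = 2^3.56 = 11.794
Nr2: ΔΔCt = (30.38−18.28) − (27.68−19.16) = 12.10 − 8.52 = 3.58; fold change = 2^-3.58 = 0.084
Mapk11: ΔΔCt = (18.01−18.28) − (22.78−19.16) = -0.27 − 3.62 = -3.89; fold change = 2^3.89 = 14.825
Mapk11 has the largest |ΔΔCt| = 3.89.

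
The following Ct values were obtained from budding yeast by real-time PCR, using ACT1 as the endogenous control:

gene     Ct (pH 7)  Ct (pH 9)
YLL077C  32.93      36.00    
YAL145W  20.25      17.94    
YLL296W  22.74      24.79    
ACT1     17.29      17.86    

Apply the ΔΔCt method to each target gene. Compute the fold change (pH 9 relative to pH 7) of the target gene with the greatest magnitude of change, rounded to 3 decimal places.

YLL077C: ΔΔCt = (36.00−17.86) − (32.93−17.29) = 18.14 − 15.64 = 2.50; fold change = 2^-2.50 = 0.177
YAL145W: ΔΔCt = (17.94−17.86) − (20.25−17.29) = 0.08 − 2.96 = -2.88; fold change = 2^2.88 = 7.362
YLL296W: ΔΔCt = (24.79−17.86) − (22.74−17.29) = 6.93 − 5.45 = 1.48; fold change = 2^-1.48 = 0.358
YAL145W has the largest |ΔΔCt| = 2.88.

7.362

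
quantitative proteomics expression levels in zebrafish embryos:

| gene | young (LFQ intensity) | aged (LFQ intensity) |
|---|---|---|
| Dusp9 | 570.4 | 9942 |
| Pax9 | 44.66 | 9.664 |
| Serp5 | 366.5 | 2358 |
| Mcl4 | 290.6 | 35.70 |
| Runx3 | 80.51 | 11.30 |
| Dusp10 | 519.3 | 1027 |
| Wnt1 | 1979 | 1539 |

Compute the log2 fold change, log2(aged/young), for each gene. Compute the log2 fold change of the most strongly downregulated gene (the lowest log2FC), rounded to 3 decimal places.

-3.025

log2(9942/570.4) = 4.123  (Dusp9)
log2(9.664/44.66) = -2.208  (Pax9)
log2(2358/366.5) = 2.686  (Serp5)
log2(35.70/290.6) = -3.025  (Mcl4)
log2(11.30/80.51) = -2.833  (Runx3)
log2(1027/519.3) = 0.984  (Dusp10)
log2(1539/1979) = -0.363  (Wnt1)
Mcl4 is most strongly downregulated.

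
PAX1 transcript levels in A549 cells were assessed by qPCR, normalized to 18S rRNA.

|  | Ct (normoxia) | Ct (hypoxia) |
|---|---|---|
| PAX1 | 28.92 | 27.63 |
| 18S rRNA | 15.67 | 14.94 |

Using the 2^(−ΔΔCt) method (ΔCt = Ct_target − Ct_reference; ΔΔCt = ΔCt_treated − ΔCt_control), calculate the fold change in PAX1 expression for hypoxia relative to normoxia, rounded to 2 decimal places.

1.47

ΔCt(normoxia) = 28.920 − 15.670 = 13.250
ΔCt(hypoxia) = 27.630 − 14.940 = 12.690
ΔΔCt = 12.690 − 13.250 = -0.560
Fold change = 2^(−(-0.560)) = 2^0.560 = 1.474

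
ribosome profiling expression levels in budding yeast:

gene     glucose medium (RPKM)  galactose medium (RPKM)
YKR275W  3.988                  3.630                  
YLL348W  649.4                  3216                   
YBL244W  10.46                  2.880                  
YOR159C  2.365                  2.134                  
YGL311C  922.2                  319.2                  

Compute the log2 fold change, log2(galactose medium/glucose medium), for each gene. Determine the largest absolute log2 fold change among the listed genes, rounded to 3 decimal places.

2.308

log2(3.630/3.988) = -0.136  (YKR275W)
log2(3216/649.4) = 2.308  (YLL348W)
log2(2.880/10.46) = -1.861  (YBL244W)
log2(2.134/2.365) = -0.148  (YOR159C)
log2(319.2/922.2) = -1.531  (YGL311C)
The largest magnitude belongs to YLL348W.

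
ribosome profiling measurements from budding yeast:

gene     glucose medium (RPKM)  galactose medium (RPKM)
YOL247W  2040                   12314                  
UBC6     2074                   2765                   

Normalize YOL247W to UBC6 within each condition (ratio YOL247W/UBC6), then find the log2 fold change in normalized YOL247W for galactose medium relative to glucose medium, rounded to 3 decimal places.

2.179

YOL247W/UBC6 (glucose medium) = 2040 / 2074 = 0.98361
YOL247W/UBC6 (galactose medium) = 12314 / 2765 = 4.4535
Fold change = 4.4535 / 0.98361 = 4.5278
log2(4.5278) = 2.1788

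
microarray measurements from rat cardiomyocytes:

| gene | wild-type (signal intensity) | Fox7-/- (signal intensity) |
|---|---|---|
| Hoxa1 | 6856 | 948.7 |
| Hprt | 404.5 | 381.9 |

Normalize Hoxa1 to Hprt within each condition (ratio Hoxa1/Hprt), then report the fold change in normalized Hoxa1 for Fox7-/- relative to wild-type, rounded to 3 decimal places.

0.147

Hoxa1/Hprt (wild-type) = 6856 / 404.5 = 16.949
Hoxa1/Hprt (Fox7-/-) = 948.7 / 381.9 = 2.4842
Fold change = 2.4842 / 16.949 = 0.1466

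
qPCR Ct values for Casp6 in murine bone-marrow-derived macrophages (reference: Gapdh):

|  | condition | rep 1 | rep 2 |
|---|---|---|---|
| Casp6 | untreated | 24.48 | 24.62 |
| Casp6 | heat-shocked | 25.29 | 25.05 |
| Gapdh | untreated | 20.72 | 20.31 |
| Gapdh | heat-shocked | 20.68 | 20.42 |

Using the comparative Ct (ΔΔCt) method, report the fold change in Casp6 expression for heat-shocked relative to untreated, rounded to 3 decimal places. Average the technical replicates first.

0.667

Mean Ct: Casp6 untreated 24.550; Casp6 heat-shocked 25.170; Gapdh untreated 20.515; Gapdh heat-shocked 20.550
ΔCt(untreated) = 24.550 − 20.515 = 4.035
ΔCt(heat-shocked) = 25.170 − 20.550 = 4.620
ΔΔCt = 4.620 − 4.035 = 0.585
Fold change = 2^(−0.585) = 0.6666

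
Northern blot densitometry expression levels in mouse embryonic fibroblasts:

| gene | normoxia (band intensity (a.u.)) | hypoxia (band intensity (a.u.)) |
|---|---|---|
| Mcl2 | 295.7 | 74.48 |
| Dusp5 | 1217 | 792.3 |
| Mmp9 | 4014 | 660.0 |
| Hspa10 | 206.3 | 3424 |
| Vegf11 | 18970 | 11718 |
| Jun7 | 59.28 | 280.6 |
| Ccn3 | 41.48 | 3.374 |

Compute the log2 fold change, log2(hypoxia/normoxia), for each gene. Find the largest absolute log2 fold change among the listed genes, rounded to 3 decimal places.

log2(74.48/295.7) = -1.989  (Mcl2)
log2(792.3/1217) = -0.619  (Dusp5)
log2(660.0/4014) = -2.605  (Mmp9)
log2(3424/206.3) = 4.053  (Hspa10)
log2(11718/18970) = -0.695  (Vegf11)
log2(280.6/59.28) = 2.243  (Jun7)
log2(3.374/41.48) = -3.620  (Ccn3)
The largest magnitude belongs to Hspa10.

4.053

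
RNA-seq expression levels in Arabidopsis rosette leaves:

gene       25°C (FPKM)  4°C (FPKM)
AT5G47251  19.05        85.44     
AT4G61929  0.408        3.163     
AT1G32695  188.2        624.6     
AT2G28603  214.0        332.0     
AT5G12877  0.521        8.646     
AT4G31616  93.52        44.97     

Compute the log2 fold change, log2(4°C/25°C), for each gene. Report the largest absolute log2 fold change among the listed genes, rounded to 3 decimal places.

4.053

log2(85.44/19.05) = 2.165  (AT5G47251)
log2(3.163/0.408) = 2.955  (AT4G61929)
log2(624.6/188.2) = 1.731  (AT1G32695)
log2(332.0/214.0) = 0.634  (AT2G28603)
log2(8.646/0.521) = 4.053  (AT5G12877)
log2(44.97/93.52) = -1.056  (AT4G31616)
The largest magnitude belongs to AT5G12877.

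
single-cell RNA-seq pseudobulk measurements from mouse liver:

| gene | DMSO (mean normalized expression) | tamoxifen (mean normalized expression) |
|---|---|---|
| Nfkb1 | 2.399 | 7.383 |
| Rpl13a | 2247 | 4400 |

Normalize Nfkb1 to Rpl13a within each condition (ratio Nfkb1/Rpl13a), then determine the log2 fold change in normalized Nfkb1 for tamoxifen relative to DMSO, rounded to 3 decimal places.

Nfkb1/Rpl13a (DMSO) = 2.399 / 2247 = 0.0010676
Nfkb1/Rpl13a (tamoxifen) = 7.383 / 4400 = 0.001678
Fold change = 0.001678 / 0.0010676 = 1.5716
log2(1.5716) = 0.6523

0.652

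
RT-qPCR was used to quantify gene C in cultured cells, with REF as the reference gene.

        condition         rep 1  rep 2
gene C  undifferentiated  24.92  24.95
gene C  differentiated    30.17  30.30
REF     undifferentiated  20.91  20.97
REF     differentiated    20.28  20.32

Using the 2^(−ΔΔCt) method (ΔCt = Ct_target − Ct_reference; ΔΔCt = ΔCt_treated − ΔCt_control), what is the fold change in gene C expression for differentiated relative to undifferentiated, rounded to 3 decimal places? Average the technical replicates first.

Mean Ct: gene C undifferentiated 24.935; gene C differentiated 30.235; REF undifferentiated 20.940; REF differentiated 20.300
ΔCt(undifferentiated) = 24.935 − 20.940 = 3.995
ΔCt(differentiated) = 30.235 − 20.300 = 9.935
ΔΔCt = 9.935 − 3.995 = 5.940
Fold change = 2^(−5.940) = 0.0163

0.016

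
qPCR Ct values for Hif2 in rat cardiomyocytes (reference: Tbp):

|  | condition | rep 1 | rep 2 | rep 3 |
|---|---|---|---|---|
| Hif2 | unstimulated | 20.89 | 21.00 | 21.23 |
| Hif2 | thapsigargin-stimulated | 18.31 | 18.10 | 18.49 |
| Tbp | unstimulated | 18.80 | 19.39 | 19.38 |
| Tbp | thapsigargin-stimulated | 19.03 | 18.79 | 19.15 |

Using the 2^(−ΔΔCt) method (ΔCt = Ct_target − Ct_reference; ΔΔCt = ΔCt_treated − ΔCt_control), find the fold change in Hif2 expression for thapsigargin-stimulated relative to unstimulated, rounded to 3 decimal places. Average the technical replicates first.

Mean Ct: Hif2 unstimulated 21.040; Hif2 thapsigargin-stimulated 18.300; Tbp unstimulated 19.190; Tbp thapsigargin-stimulated 18.990
ΔCt(unstimulated) = 21.040 − 19.190 = 1.850
ΔCt(thapsigargin-stimulated) = 18.300 − 18.990 = -0.690
ΔΔCt = -0.690 − 1.850 = -2.540
Fold change = 2^(−(-2.540)) = 2^2.540 = 5.8159

5.816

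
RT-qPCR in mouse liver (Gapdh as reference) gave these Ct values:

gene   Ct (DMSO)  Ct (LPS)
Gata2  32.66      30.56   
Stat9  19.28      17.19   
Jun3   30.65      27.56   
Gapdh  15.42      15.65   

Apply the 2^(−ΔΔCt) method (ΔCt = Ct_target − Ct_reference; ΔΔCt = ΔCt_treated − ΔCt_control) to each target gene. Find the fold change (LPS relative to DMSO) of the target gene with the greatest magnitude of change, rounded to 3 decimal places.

9.987

Gata2: ΔΔCt = (30.56−15.65) − (32.66−15.42) = 14.91 − 17.24 = -2.33; fold change = 2^2.33 = 5.028
Stat9: ΔΔCt = (17.19−15.65) − (19.28−15.42) = 1.54 − 3.86 = -2.32; fold change = 2^2.32 = 4.993
Jun3: ΔΔCt = (27.56−15.65) − (30.65−15.42) = 11.91 − 15.23 = -3.32; fold change = 2^3.32 = 9.987
Jun3 has the largest |ΔΔCt| = 3.32.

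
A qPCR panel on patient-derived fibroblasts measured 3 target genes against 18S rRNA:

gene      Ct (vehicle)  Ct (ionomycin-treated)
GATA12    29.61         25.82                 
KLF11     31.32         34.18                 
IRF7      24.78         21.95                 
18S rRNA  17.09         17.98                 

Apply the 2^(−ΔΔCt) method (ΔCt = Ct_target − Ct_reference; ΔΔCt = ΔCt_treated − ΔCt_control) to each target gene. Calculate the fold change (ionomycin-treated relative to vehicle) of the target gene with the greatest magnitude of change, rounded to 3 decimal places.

25.634

GATA12: ΔΔCt = (25.82−17.98) − (29.61−17.09) = 7.84 − 12.52 = -4.68; fold change = 2^4.68 = 25.634
KLF11: ΔΔCt = (34.18−17.98) − (31.32−17.09) = 16.20 − 14.23 = 1.97; fold change = 2^-1.97 = 0.255
IRF7: ΔΔCt = (21.95−17.98) − (24.78−17.09) = 3.97 − 7.69 = -3.72; fold change = 2^3.72 = 13.177
GATA12 has the largest |ΔΔCt| = 4.68.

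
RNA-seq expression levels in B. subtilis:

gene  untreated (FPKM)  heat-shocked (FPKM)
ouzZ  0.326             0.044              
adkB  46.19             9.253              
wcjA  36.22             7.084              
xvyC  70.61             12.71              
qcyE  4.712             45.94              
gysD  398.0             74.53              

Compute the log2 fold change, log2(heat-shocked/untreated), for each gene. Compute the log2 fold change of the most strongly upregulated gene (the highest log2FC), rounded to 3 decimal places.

log2(0.044/0.326) = -2.889  (ouzZ)
log2(9.253/46.19) = -2.320  (adkB)
log2(7.084/36.22) = -2.354  (wcjA)
log2(12.71/70.61) = -2.474  (xvyC)
log2(45.94/4.712) = 3.285  (qcyE)
log2(74.53/398.0) = -2.417  (gysD)
qcyE is most strongly upregulated.

3.285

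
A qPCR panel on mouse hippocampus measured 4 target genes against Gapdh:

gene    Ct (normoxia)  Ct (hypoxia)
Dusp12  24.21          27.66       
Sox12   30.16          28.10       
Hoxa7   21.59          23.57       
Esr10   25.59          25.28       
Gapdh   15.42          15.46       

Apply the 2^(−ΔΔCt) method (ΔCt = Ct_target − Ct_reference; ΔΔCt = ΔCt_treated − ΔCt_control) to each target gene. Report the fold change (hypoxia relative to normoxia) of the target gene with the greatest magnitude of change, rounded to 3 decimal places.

Dusp12: ΔΔCt = (27.66−15.46) − (24.21−15.42) = 12.20 − 8.79 = 3.41; fold change = 2^-3.41 = 0.094
Sox12: ΔΔCt = (28.10−15.46) − (30.16−15.42) = 12.64 − 14.74 = -2.10; fold change = 2^2.10 = 4.287
Hoxa7: ΔΔCt = (23.57−15.46) − (21.59−15.42) = 8.11 − 6.17 = 1.94; fold change = 2^-1.94 = 0.261
Esr10: ΔΔCt = (25.28−15.46) − (25.59−15.42) = 9.82 − 10.17 = -0.35; fold change = 2^0.35 = 1.275
Dusp12 has the largest |ΔΔCt| = 3.41.

0.094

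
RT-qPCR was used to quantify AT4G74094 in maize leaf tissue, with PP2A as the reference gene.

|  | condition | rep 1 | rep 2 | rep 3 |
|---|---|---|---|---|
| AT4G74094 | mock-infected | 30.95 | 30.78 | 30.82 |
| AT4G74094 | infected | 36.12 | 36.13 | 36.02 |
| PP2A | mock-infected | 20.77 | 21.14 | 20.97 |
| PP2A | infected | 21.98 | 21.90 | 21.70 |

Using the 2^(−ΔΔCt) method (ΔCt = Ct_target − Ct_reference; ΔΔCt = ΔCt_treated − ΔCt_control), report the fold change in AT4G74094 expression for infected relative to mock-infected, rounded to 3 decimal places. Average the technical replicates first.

0.049

Mean Ct: AT4G74094 mock-infected 30.850; AT4G74094 infected 36.090; PP2A mock-infected 20.960; PP2A infected 21.860
ΔCt(mock-infected) = 30.850 − 20.960 = 9.890
ΔCt(infected) = 36.090 − 21.860 = 14.230
ΔΔCt = 14.230 − 9.890 = 4.340
Fold change = 2^(−4.340) = 0.0494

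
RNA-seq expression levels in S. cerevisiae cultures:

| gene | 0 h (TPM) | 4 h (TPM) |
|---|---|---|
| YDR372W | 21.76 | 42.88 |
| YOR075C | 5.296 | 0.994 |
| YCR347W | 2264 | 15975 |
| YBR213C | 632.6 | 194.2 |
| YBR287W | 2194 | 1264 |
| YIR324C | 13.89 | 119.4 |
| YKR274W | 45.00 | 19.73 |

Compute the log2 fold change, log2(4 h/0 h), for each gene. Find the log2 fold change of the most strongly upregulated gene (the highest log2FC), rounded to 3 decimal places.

log2(42.88/21.76) = 0.979  (YDR372W)
log2(0.994/5.296) = -2.414  (YOR075C)
log2(15975/2264) = 2.819  (YCR347W)
log2(194.2/632.6) = -1.704  (YBR213C)
log2(1264/2194) = -0.796  (YBR287W)
log2(119.4/13.89) = 3.104  (YIR324C)
log2(19.73/45.00) = -1.190  (YKR274W)
YIR324C is most strongly upregulated.

3.104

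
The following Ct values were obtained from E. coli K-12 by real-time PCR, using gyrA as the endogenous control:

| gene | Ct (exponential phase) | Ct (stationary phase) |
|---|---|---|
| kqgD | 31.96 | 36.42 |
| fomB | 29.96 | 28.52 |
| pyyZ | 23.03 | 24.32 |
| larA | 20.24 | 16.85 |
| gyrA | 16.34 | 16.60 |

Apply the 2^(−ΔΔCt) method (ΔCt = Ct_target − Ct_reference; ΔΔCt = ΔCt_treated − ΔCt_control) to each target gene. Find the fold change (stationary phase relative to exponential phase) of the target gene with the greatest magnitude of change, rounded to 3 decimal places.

0.054

kqgD: ΔΔCt = (36.42−16.60) − (31.96−16.34) = 19.82 − 15.62 = 4.20; fold change = 2^-4.20 = 0.054
fomB: ΔΔCt = (28.52−16.60) − (29.96−16.34) = 11.92 − 13.62 = -1.70; fold change = 2^1.70 = 3.249
pyyZ: ΔΔCt = (24.32−16.60) − (23.03−16.34) = 7.72 − 6.69 = 1.03; fold change = 2^-1.03 = 0.490
larA: ΔΔCt = (16.85−16.60) − (20.24−16.34) = 0.25 − 3.90 = -3.65; fold change = 2^3.65 = 12.553
kqgD has the largest |ΔΔCt| = 4.20.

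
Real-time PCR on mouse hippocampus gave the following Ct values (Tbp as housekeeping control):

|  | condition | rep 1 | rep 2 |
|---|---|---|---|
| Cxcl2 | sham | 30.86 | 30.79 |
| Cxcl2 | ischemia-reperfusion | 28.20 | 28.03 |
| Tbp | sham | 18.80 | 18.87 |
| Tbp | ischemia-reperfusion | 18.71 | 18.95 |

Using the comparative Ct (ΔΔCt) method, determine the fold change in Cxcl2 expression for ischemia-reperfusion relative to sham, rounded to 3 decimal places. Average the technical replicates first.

Mean Ct: Cxcl2 sham 30.825; Cxcl2 ischemia-reperfusion 28.115; Tbp sham 18.835; Tbp ischemia-reperfusion 18.830
ΔCt(sham) = 30.825 − 18.835 = 11.990
ΔCt(ischemia-reperfusion) = 28.115 − 18.830 = 9.285
ΔΔCt = 9.285 − 11.990 = -2.705
Fold change = 2^(−(-2.705)) = 2^2.705 = 6.5206

6.521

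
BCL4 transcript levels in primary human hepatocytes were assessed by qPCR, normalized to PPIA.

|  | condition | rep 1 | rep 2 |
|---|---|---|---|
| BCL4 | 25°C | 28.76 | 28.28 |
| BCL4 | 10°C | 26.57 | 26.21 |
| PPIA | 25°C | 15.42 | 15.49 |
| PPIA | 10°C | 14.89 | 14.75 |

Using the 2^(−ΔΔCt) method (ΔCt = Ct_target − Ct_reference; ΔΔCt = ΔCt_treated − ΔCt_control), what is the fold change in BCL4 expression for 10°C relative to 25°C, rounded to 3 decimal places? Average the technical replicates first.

2.819

Mean Ct: BCL4 25°C 28.520; BCL4 10°C 26.390; PPIA 25°C 15.455; PPIA 10°C 14.820
ΔCt(25°C) = 28.520 − 15.455 = 13.065
ΔCt(10°C) = 26.390 − 14.820 = 11.570
ΔΔCt = 11.570 − 13.065 = -1.495
Fold change = 2^(−(-1.495)) = 2^1.495 = 2.8186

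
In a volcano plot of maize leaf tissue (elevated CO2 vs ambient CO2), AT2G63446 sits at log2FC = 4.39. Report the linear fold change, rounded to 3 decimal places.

20.966

Fold change = 2^(4.39) = 20.9663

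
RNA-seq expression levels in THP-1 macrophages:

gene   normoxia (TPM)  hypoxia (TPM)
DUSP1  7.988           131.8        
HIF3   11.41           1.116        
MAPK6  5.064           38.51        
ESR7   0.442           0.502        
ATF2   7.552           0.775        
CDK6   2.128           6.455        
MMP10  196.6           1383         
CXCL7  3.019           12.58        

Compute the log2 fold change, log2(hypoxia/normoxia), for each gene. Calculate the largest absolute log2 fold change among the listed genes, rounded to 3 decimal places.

log2(131.8/7.988) = 4.044  (DUSP1)
log2(1.116/11.41) = -3.354  (HIF3)
log2(38.51/5.064) = 2.927  (MAPK6)
log2(0.502/0.442) = 0.184  (ESR7)
log2(0.775/7.552) = -3.285  (ATF2)
log2(6.455/2.128) = 1.601  (CDK6)
log2(1383/196.6) = 2.814  (MMP10)
log2(12.58/3.019) = 2.059  (CXCL7)
The largest magnitude belongs to DUSP1.

4.044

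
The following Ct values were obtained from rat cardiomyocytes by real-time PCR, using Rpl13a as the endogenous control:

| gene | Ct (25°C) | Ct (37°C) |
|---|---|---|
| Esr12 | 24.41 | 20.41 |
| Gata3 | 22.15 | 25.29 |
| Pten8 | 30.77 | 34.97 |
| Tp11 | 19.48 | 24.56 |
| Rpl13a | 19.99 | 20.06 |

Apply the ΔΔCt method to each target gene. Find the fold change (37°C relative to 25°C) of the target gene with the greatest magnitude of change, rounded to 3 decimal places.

Esr12: ΔΔCt = (20.41−20.06) − (24.41−19.99) = 0.35 − 4.42 = -4.07; fold change = 2^4.07 = 16.795
Gata3: ΔΔCt = (25.29−20.06) − (22.15−19.99) = 5.23 − 2.16 = 3.07; fold change = 2^-3.07 = 0.119
Pten8: ΔΔCt = (34.97−20.06) − (30.77−19.99) = 14.91 − 10.78 = 4.13; fold change = 2^-4.13 = 0.057
Tp11: ΔΔCt = (24.56−20.06) − (19.48−19.99) = 4.50 − (-0.51) = 5.01; fold change = 2^-5.01 = 0.031
Tp11 has the largest |ΔΔCt| = 5.01.

0.031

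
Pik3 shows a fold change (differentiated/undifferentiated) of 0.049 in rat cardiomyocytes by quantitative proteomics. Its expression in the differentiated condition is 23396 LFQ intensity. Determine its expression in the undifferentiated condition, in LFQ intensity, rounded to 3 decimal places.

477469.388

undifferentiated expression = 23396 / 0.049 = 477469.388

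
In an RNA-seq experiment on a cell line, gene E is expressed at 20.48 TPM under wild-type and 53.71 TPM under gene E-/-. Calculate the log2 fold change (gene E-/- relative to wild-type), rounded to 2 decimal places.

1.39

Fold change = 53.71 / 20.48 = 2.6226
log2(2.6226) = 1.391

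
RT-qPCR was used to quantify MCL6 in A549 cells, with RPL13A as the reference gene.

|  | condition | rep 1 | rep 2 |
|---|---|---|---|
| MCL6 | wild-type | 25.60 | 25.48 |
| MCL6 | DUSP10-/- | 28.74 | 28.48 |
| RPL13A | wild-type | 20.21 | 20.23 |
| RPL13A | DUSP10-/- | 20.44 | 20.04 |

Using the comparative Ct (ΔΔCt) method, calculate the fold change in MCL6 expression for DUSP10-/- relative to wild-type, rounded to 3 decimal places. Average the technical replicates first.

0.121

Mean Ct: MCL6 wild-type 25.540; MCL6 DUSP10-/- 28.610; RPL13A wild-type 20.220; RPL13A DUSP10-/- 20.240
ΔCt(wild-type) = 25.540 − 20.220 = 5.320
ΔCt(DUSP10-/-) = 28.610 − 20.240 = 8.370
ΔΔCt = 8.370 − 5.320 = 3.050
Fold change = 2^(−3.050) = 0.1207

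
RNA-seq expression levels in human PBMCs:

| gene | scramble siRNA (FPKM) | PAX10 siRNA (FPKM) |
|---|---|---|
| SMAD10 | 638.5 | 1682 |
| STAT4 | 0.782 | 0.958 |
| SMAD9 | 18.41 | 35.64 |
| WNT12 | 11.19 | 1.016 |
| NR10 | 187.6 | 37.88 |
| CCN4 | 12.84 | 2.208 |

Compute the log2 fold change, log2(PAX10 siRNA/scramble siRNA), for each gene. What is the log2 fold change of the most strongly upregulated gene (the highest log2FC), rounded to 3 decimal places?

1.397

log2(1682/638.5) = 1.397  (SMAD10)
log2(0.958/0.782) = 0.293  (STAT4)
log2(35.64/18.41) = 0.953  (SMAD9)
log2(1.016/11.19) = -3.461  (WNT12)
log2(37.88/187.6) = -2.308  (NR10)
log2(2.208/12.84) = -2.540  (CCN4)
SMAD10 is most strongly upregulated.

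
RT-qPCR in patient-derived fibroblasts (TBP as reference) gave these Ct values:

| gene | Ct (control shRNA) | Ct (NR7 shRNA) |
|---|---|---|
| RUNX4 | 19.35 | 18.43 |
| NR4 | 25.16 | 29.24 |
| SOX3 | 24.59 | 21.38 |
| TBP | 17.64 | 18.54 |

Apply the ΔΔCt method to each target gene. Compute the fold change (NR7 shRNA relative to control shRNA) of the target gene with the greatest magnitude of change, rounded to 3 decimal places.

17.268

RUNX4: ΔΔCt = (18.43−18.54) − (19.35−17.64) = -0.11 − 1.71 = -1.82; fold change = 2^1.82 = 3.531
NR4: ΔΔCt = (29.24−18.54) − (25.16−17.64) = 10.70 − 7.52 = 3.18; fold change = 2^-3.18 = 0.110
SOX3: ΔΔCt = (21.38−18.54) − (24.59−17.64) = 2.84 − 6.95 = -4.11; fold change = 2^4.11 = 17.268
SOX3 has the largest |ΔΔCt| = 4.11.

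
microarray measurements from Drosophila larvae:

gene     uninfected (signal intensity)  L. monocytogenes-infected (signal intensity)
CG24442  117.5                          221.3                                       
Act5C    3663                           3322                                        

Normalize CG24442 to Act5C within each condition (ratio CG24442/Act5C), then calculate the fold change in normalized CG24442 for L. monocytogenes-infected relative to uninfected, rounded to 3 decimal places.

CG24442/Act5C (uninfected) = 117.5 / 3663 = 0.032078
CG24442/Act5C (L. monocytogenes-infected) = 221.3 / 3322 = 0.066616
Fold change = 0.066616 / 0.032078 = 2.0767

2.077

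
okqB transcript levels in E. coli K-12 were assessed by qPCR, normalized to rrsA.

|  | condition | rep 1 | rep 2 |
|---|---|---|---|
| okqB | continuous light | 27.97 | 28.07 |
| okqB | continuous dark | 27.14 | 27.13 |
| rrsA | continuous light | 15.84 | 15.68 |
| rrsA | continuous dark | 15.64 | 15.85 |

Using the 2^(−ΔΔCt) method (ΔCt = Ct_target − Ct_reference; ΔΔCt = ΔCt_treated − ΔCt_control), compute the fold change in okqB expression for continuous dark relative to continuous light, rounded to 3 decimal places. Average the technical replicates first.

1.828

Mean Ct: okqB continuous light 28.020; okqB continuous dark 27.135; rrsA continuous light 15.760; rrsA continuous dark 15.745
ΔCt(continuous light) = 28.020 − 15.760 = 12.260
ΔCt(continuous dark) = 27.135 − 15.745 = 11.390
ΔΔCt = 11.390 − 12.260 = -0.870
Fold change = 2^(−(-0.870)) = 2^0.870 = 1.8277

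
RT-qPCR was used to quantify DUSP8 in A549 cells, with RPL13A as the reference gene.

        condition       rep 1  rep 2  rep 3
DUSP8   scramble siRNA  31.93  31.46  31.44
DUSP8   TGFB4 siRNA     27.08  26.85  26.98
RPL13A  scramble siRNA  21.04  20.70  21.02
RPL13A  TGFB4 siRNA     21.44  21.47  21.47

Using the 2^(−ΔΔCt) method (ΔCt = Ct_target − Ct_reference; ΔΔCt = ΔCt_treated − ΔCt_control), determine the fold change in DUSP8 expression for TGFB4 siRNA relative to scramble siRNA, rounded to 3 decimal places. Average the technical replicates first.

Mean Ct: DUSP8 scramble siRNA 31.610; DUSP8 TGFB4 siRNA 26.970; RPL13A scramble siRNA 20.920; RPL13A TGFB4 siRNA 21.460
ΔCt(scramble siRNA) = 31.610 − 20.920 = 10.690
ΔCt(TGFB4 siRNA) = 26.970 − 21.460 = 5.510
ΔΔCt = 5.510 − 10.690 = -5.180
Fold change = 2^(−(-5.180)) = 2^5.180 = 36.2523

36.252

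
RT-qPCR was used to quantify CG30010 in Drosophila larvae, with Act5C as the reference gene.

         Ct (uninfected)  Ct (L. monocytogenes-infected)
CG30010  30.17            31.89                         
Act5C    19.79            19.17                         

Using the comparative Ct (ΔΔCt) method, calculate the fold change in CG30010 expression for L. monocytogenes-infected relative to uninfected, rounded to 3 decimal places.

ΔCt(uninfected) = 30.170 − 19.790 = 10.380
ΔCt(L. monocytogenes-infected) = 31.890 − 19.170 = 12.720
ΔΔCt = 12.720 − 10.380 = 2.340
Fold change = 2^(−2.340) = 0.1975

0.198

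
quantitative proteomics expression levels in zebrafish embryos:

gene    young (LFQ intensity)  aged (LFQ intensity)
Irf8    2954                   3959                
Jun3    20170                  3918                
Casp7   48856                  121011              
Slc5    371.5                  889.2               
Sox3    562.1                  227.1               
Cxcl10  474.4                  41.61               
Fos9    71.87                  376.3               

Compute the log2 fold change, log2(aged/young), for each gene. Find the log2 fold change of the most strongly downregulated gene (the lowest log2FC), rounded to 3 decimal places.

-3.511

log2(3959/2954) = 0.422  (Irf8)
log2(3918/20170) = -2.364  (Jun3)
log2(121011/48856) = 1.309  (Casp7)
log2(889.2/371.5) = 1.259  (Slc5)
log2(227.1/562.1) = -1.307  (Sox3)
log2(41.61/474.4) = -3.511  (Cxcl10)
log2(376.3/71.87) = 2.388  (Fos9)
Cxcl10 is most strongly downregulated.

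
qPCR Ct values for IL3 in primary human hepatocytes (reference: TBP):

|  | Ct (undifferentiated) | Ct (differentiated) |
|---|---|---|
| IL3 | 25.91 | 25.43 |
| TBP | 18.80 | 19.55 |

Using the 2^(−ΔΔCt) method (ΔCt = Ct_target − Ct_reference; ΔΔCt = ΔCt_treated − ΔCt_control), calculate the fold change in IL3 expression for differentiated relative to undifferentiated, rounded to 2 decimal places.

2.35

ΔCt(undifferentiated) = 25.910 − 18.800 = 7.110
ΔCt(differentiated) = 25.430 − 19.550 = 5.880
ΔΔCt = 5.880 − 7.110 = -1.230
Fold change = 2^(−(-1.230)) = 2^1.230 = 2.346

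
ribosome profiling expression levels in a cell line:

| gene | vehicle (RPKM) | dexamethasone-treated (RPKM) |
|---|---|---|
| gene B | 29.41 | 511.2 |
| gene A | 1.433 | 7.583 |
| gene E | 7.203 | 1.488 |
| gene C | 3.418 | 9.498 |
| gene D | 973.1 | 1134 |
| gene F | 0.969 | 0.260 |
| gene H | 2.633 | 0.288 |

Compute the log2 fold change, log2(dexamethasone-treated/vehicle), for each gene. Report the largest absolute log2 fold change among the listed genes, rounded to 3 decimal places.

log2(511.2/29.41) = 4.120  (gene B)
log2(7.583/1.433) = 2.404  (gene A)
log2(1.488/7.203) = -2.275  (gene E)
log2(9.498/3.418) = 1.474  (gene C)
log2(1134/973.1) = 0.221  (gene D)
log2(0.260/0.969) = -1.898  (gene F)
log2(0.288/2.633) = -3.193  (gene H)
The largest magnitude belongs to gene B.

4.120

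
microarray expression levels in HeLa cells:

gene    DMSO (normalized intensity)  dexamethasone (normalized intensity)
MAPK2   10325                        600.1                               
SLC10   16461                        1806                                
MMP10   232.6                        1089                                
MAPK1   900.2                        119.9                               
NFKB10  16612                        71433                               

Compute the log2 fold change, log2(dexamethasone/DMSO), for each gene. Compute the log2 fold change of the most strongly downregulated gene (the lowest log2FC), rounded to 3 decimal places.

-4.105

log2(600.1/10325) = -4.105  (MAPK2)
log2(1806/16461) = -3.188  (SLC10)
log2(1089/232.6) = 2.227  (MMP10)
log2(119.9/900.2) = -2.908  (MAPK1)
log2(71433/16612) = 2.104  (NFKB10)
MAPK2 is most strongly downregulated.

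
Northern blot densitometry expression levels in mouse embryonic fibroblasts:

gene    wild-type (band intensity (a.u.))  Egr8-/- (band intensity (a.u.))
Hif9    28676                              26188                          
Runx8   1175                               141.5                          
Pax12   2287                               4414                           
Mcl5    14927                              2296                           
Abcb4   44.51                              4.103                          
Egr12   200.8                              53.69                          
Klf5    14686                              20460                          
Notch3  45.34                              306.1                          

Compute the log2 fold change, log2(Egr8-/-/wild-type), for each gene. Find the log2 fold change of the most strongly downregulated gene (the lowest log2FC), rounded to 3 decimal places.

-3.439

log2(26188/28676) = -0.131  (Hif9)
log2(141.5/1175) = -3.054  (Runx8)
log2(4414/2287) = 0.949  (Pax12)
log2(2296/14927) = -2.701  (Mcl5)
log2(4.103/44.51) = -3.439  (Abcb4)
log2(53.69/200.8) = -1.903  (Egr12)
log2(20460/14686) = 0.478  (Klf5)
log2(306.1/45.34) = 2.755  (Notch3)
Abcb4 is most strongly downregulated.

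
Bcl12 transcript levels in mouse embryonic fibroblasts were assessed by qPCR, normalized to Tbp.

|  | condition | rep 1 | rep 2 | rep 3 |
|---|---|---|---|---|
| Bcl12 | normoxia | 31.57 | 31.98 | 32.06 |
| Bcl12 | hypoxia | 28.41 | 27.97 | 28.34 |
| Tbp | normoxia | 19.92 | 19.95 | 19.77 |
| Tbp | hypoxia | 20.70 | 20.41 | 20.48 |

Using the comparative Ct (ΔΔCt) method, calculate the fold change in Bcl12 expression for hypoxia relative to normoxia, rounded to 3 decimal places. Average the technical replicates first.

19.427

Mean Ct: Bcl12 normoxia 31.870; Bcl12 hypoxia 28.240; Tbp normoxia 19.880; Tbp hypoxia 20.530
ΔCt(normoxia) = 31.870 − 19.880 = 11.990
ΔCt(hypoxia) = 28.240 − 20.530 = 7.710
ΔΔCt = 7.710 − 11.990 = -4.280
Fold change = 2^(−(-4.280)) = 2^4.280 = 19.4271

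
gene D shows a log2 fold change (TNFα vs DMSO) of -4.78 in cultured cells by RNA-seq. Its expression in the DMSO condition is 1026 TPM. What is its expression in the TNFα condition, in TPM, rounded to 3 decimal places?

Fold change = 2^(-4.78) = 0.0364
TNFα expression = 1026 × 0.0364 = 37.344

37.344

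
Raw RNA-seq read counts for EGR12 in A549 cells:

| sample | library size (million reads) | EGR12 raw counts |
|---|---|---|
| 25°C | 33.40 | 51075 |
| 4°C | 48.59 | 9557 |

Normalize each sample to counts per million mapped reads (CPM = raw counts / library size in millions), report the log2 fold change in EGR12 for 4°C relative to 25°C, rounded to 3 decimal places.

CPM(25°C) = 51075 / 33.40 = 1529.1916
CPM(4°C) = 9557 / 48.59 = 196.6866
Fold change = 196.6866 / 1529.1916 = 0.12862
log2(0.12862) = -2.9588

-2.959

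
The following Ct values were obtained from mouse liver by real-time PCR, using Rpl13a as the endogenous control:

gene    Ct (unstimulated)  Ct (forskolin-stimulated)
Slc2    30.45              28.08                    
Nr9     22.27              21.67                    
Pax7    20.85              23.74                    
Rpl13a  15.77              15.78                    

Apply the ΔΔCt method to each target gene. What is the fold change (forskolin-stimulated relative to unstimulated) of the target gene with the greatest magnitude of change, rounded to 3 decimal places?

0.136

Slc2: ΔΔCt = (28.08−15.78) − (30.45−15.77) = 12.30 − 14.68 = -2.38; fold change = 2^2.38 = 5.205
Nr9: ΔΔCt = (21.67−15.78) − (22.27−15.77) = 5.89 − 6.50 = -0.61; fold change = 2^0.61 = 1.526
Pax7: ΔΔCt = (23.74−15.78) − (20.85−15.77) = 7.96 − 5.08 = 2.88; fold change = 2^-2.88 = 0.136
Pax7 has the largest |ΔΔCt| = 2.88.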